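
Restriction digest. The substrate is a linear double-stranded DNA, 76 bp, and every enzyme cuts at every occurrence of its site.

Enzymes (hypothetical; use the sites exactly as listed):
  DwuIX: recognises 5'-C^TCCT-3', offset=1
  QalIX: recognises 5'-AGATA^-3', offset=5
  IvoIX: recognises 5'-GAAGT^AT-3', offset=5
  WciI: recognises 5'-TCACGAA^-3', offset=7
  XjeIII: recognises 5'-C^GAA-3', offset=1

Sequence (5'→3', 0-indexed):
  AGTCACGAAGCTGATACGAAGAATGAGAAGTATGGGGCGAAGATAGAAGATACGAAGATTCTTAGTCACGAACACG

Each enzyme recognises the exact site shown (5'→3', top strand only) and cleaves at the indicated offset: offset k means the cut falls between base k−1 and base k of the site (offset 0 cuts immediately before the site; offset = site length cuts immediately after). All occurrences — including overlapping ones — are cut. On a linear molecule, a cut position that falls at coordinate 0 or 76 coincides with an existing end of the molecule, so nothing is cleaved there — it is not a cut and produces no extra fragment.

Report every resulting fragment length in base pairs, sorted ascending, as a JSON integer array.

Scan for sites:
  DwuIX (CTCCT, off=1): no sites
  QalIX (AGATA, off=5): starts [40, 47] → cuts [45, 52]
  IvoIX (GAAGTAT, off=5): starts [26] → cuts [31]
  WciI (TCACGAA, off=7): starts [2, 65] → cuts [9, 72]
  XjeIII (CGAA, off=1): starts [5, 16, 37, 52, 68] → cuts [6, 17, 38, 53, 69]

Pooled cuts: [6, 9, 17, 31, 38, 45, 52, 53, 69, 72]

Fragments:
  [0,6): 6 bp
  [6,9): 3 bp
  [9,17): 8 bp
  [17,31): 14 bp
  [31,38): 7 bp
  [38,45): 7 bp
  [45,52): 7 bp
  [52,53): 1 bp
  [53,69): 16 bp
  [69,72): 3 bp
  [72,76): 4 bp

[1,3,3,4,6,7,7,7,8,14,16]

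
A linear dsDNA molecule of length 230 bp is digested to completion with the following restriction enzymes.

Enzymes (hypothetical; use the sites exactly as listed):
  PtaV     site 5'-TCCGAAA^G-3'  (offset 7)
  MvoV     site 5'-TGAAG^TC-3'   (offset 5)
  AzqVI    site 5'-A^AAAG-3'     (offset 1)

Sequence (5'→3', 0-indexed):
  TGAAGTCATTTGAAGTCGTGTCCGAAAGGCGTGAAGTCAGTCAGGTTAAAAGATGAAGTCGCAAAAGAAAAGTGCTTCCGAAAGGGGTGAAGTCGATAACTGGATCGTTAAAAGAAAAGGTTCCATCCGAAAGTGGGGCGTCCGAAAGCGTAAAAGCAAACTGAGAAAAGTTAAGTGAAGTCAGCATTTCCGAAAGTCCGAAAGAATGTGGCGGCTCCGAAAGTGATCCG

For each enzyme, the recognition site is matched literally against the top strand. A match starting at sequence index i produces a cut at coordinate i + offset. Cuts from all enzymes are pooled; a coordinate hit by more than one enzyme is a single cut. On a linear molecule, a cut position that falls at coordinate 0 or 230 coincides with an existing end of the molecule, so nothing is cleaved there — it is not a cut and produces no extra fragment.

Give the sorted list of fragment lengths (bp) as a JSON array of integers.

Scan for sites:
  PtaV (TCCGAAAG, off=7): starts [20, 76, 125, 140, 188, 196, 215] → cuts [27, 83, 132, 147, 195, 203, 222]
  MvoV (TGAAGTC, off=5): starts [0, 10, 31, 53, 87, 175] → cuts [5, 15, 36, 58, 92, 180]
  AzqVI (AAAAG, off=1): starts [47, 62, 67, 109, 114, 151, 165] → cuts [48, 63, 68, 110, 115, 152, 166]

Pooled cuts: [5, 15, 27, 36, 48, 58, 63, 68, 83, 92, 110, 115, 132, 147, 152, 166, 180, 195, 203, 222]

Fragment lengths:
  [0,5): 5 bp
  [5,15): 10 bp
  [15,27): 12 bp
  [27,36): 9 bp
  [36,48): 12 bp
  [48,58): 10 bp
  [58,63): 5 bp
  [63,68): 5 bp
  [68,83): 15 bp
  [83,92): 9 bp
  [92,110): 18 bp
  [110,115): 5 bp
  [115,132): 17 bp
  [132,147): 15 bp
  [147,152): 5 bp
  [152,166): 14 bp
  [166,180): 14 bp
  [180,195): 15 bp
  [195,203): 8 bp
  [203,222): 19 bp
  [222,230): 8 bp

[5,5,5,5,5,8,8,9,9,10,10,12,12,14,14,15,15,15,17,18,19]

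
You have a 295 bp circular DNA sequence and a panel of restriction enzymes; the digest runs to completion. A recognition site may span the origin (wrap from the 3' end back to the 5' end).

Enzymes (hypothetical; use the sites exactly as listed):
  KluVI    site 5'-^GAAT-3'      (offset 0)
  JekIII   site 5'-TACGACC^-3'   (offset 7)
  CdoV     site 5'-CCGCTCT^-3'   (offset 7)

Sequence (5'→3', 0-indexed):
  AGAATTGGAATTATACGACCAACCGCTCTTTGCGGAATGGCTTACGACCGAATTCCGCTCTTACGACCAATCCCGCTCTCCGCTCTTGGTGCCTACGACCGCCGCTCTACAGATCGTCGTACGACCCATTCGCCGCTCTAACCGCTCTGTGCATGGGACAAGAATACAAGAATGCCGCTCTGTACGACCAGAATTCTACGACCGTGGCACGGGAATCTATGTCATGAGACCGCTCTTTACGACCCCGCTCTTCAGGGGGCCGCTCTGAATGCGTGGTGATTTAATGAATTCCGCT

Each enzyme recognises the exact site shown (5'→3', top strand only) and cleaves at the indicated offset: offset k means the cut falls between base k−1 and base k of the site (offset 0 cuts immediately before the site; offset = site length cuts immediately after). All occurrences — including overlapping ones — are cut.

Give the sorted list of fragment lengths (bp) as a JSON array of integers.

Scan for sites:
  KluVI GAAT/0: at [1, 7, 34, 49, 161, 169, 190, 212, 266, 285] ⇒ [1, 7, 34, 49, 161, 169, 190, 212, 266, 285]
  JekIII TACGACC/7: at [13, 42, 61, 93, 119, 182, 196, 237] ⇒ [20, 49, 68, 100, 126, 189, 203, 244]
  CdoV CCGCTCT/7: at [22, 54, 72, 79, 101, 132, 141, 174, 229, 244, 259] ⇒ [29, 61, 79, 86, 108, 139, 148, 181, 236, 251, 266]

All cut coordinates (distinct, sorted): [1, 7, 20, 29, 34, 49, 61, 68, 79, 86, 100, 108, 126, 139, 148, 161, 169, 181, 189, 190, 203, 212, 236, 244, 251, 266, 285]

Fragment lengths:
  1→7: 6 bp
  7→20: 13 bp
  20→29: 9 bp
  29→34: 5 bp
  34→49: 15 bp
  49→61: 12 bp
  61→68: 7 bp
  68→79: 11 bp
  79→86: 7 bp
  86→100: 14 bp
  100→108: 8 bp
  108→126: 18 bp
  126→139: 13 bp
  139→148: 9 bp
  148→161: 13 bp
  161→169: 8 bp
  169→181: 12 bp
  181→189: 8 bp
  189→190: 1 bp
  190→203: 13 bp
  203→212: 9 bp
  212→236: 24 bp
  236→244: 8 bp
  244→251: 7 bp
  251→266: 15 bp
  266→285: 19 bp
  285→1 (wrap): 295-285+1 = 11 bp

[1,5,6,7,7,7,8,8,8,8,9,9,9,11,11,12,12,13,13,13,13,14,15,15,18,19,24]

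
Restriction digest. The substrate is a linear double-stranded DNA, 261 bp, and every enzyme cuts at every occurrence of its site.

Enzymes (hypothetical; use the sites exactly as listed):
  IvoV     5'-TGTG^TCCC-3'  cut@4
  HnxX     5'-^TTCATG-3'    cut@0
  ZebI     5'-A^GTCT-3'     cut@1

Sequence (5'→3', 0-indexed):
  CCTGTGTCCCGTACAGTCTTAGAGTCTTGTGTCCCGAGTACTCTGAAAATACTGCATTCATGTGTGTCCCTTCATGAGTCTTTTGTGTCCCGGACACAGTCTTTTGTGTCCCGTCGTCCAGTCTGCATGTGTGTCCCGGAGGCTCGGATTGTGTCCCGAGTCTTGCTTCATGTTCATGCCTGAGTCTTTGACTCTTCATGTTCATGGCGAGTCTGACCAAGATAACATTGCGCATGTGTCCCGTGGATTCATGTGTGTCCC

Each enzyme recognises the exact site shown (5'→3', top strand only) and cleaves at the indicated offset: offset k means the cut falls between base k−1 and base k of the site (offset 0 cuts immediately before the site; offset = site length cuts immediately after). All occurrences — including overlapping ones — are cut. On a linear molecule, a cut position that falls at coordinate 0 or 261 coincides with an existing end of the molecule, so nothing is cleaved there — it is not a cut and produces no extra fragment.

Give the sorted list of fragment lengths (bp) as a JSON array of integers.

Per-enzyme occurrences:
  IvoV (TGTGTCCC, off=4): starts [2, 27, 62, 83, 104, 129, 149, 234, 253] → cuts [6, 31, 66, 87, 108, 133, 153, 238, 257]
  HnxX (TTCATG, off=0): starts [56, 70, 166, 172, 194, 200, 247] → cuts [56, 70, 166, 172, 194, 200, 247]
  ZebI (AGTCT, off=1): starts [14, 22, 76, 97, 119, 158, 182, 209] → cuts [15, 23, 77, 98, 120, 159, 183, 210]

Pooled cuts: [6, 15, 23, 31, 56, 66, 70, 77, 87, 98, 108, 120, 133, 153, 159, 166, 172, 183, 194, 200, 210, 238, 247, 257]

Fragment lengths:
  [0,6): 6 bp
  [6,15): 9 bp
  [15,23): 8 bp
  [23,31): 8 bp
  [31,56): 25 bp
  [56,66): 10 bp
  [66,70): 4 bp
  [70,77): 7 bp
  [77,87): 10 bp
  [87,98): 11 bp
  [98,108): 10 bp
  [108,120): 12 bp
  [120,133): 13 bp
  [133,153): 20 bp
  [153,159): 6 bp
  [159,166): 7 bp
  [166,172): 6 bp
  [172,183): 11 bp
  [183,194): 11 bp
  [194,200): 6 bp
  [200,210): 10 bp
  [210,238): 28 bp
  [238,247): 9 bp
  [247,257): 10 bp
  [257,261): 4 bp

[4,4,6,6,6,6,7,7,8,8,9,9,10,10,10,10,10,11,11,11,12,13,20,25,28]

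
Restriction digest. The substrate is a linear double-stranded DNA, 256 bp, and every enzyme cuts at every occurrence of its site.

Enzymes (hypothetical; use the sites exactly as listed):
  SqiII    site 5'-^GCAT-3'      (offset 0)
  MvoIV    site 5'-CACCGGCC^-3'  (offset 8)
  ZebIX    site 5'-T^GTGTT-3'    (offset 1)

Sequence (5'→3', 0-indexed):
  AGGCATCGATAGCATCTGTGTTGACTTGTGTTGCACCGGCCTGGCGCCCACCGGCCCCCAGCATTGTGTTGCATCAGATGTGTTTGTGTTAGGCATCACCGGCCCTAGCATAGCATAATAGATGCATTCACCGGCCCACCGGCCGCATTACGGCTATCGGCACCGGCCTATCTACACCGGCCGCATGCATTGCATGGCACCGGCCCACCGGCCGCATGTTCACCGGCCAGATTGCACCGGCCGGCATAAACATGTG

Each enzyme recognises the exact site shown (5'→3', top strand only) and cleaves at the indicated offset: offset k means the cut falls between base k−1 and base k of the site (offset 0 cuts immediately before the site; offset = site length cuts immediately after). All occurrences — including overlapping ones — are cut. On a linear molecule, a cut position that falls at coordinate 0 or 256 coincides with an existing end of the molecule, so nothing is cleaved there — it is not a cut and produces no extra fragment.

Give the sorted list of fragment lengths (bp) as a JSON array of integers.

[1,2,3,4,4,5,5,5,5,6,6,7,8,8,9,9,10,11,12,13,13,14,14,14,14,15,15,24]

Per-enzyme occurrences:
  SqiII GCAT/0: at [2, 11, 60, 70, 92, 107, 112, 123, 144, 182, 186, 191, 213, 243] ⇒ [2, 11, 60, 70, 92, 107, 112, 123, 144, 182, 186, 191, 213, 243]
  MvoIV CACCGGCC/8: at [33, 48, 96, 128, 136, 160, 174, 197, 205, 220, 234] ⇒ [41, 56, 104, 136, 144, 168, 182, 205, 213, 228, 242]
  ZebIX TGTGTT/1: at [16, 26, 64, 78, 84] ⇒ [17, 27, 65, 79, 85]

Pooled cuts: [2, 11, 17, 27, 41, 56, 60, 65, 70, 79, 85, 92, 104, 107, 112, 123, 136, 144, 168, 182, 186, 191, 205, 213, 228, 242, 243]

Fragment lengths:
  [0,2): 2 bp
  [2,11): 9 bp
  [11,17): 6 bp
  [17,27): 10 bp
  [27,41): 14 bp
  [41,56): 15 bp
  [56,60): 4 bp
  [60,65): 5 bp
  [65,70): 5 bp
  [70,79): 9 bp
  [79,85): 6 bp
  [85,92): 7 bp
  [92,104): 12 bp
  [104,107): 3 bp
  [107,112): 5 bp
  [112,123): 11 bp
  [123,136): 13 bp
  [136,144): 8 bp
  [144,168): 24 bp
  [168,182): 14 bp
  [182,186): 4 bp
  [186,191): 5 bp
  [191,205): 14 bp
  [205,213): 8 bp
  [213,228): 15 bp
  [228,242): 14 bp
  [242,243): 1 bp
  [243,256): 13 bp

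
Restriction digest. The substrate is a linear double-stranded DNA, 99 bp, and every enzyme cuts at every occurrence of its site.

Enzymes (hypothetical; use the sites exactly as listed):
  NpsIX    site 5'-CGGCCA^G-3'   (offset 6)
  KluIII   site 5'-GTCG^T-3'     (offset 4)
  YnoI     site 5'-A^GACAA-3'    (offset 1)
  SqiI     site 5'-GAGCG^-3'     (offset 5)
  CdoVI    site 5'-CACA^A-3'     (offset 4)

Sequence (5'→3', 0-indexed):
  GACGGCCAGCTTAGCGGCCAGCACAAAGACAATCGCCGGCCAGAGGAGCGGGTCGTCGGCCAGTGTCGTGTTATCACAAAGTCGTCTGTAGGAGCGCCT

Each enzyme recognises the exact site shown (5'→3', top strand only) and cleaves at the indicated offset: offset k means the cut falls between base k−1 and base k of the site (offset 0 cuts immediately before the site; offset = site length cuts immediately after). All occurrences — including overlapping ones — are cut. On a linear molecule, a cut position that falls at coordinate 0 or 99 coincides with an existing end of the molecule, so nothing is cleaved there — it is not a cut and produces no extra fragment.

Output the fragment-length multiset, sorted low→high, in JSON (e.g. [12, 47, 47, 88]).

Per-enzyme occurrences:
  NpsIX (CGGCCAG, off=6): starts [2, 14, 36, 56] → cuts [8, 20, 42, 62]
  KluIII (GTCGT, off=4): starts [51, 64, 80] → cuts [55, 68, 84]
  YnoI (AGACAA, off=1): starts [26] → cuts [27]
  SqiI (GAGCG, off=5): starts [45, 91] → cuts [50, 96]
  CdoVI (CACAA, off=4): starts [21, 74] → cuts [25, 78]

Pooled cuts: [8, 20, 25, 27, 42, 50, 55, 62, 68, 78, 84, 96]

Fragment lengths:
  [0,8): 8 bp
  [8,20): 12 bp
  [20,25): 5 bp
  [25,27): 2 bp
  [27,42): 15 bp
  [42,50): 8 bp
  [50,55): 5 bp
  [55,62): 7 bp
  [62,68): 6 bp
  [68,78): 10 bp
  [78,84): 6 bp
  [84,96): 12 bp
  [96,99): 3 bp

[2,3,5,5,6,6,7,8,8,10,12,12,15]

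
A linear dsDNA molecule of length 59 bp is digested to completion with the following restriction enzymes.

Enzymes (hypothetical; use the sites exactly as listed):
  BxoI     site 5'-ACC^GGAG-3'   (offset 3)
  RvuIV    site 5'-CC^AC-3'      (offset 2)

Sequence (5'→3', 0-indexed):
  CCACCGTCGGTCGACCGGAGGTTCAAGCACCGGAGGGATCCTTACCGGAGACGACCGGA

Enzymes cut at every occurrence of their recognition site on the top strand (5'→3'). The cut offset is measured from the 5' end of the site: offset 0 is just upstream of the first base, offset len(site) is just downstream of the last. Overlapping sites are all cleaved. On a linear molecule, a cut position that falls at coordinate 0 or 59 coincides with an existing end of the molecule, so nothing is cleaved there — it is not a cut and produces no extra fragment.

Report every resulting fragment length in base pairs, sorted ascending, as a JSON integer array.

[2,13,14,15,15]

Scan for sites:
  BxoI ACCGGAG/3: at [13, 28, 43] ⇒ [16, 31, 46]
  RvuIV CCAC/2: at [0] ⇒ [2]

Pooled cuts: [2, 16, 31, 46]

Fragments:
  [0,2): 2 bp
  [2,16): 14 bp
  [16,31): 15 bp
  [31,46): 15 bp
  [46,59): 13 bp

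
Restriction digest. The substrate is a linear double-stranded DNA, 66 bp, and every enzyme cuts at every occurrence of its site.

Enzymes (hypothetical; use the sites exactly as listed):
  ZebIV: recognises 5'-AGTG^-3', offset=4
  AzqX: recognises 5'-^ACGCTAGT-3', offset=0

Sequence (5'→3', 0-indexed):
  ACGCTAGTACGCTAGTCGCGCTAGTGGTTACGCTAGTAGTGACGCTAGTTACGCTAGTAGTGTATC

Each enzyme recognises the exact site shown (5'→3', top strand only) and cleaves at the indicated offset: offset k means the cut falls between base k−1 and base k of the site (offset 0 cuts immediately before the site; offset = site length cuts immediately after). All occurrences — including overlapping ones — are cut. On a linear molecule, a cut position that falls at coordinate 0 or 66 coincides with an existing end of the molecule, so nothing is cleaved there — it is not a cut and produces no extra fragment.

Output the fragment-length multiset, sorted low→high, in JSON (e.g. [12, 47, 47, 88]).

[3,4,8,9,12,12,18]

Scan for sites:
  ZebIV (AGTG, off=4): starts [22, 37, 58] → cuts [26, 41, 62]
  AzqX (ACGCTAGT, off=0): starts [0, 8, 29, 41, 50] → cuts [8, 29, 41, 50] (position 0 is a terminus of the linear molecule — no cut)

All cut coordinates (distinct, sorted): [8, 26, 29, 41, 50, 62]

Fragments:
  [0,8): 8 bp
  [8,26): 18 bp
  [26,29): 3 bp
  [29,41): 12 bp
  [41,50): 9 bp
  [50,62): 12 bp
  [62,66): 4 bp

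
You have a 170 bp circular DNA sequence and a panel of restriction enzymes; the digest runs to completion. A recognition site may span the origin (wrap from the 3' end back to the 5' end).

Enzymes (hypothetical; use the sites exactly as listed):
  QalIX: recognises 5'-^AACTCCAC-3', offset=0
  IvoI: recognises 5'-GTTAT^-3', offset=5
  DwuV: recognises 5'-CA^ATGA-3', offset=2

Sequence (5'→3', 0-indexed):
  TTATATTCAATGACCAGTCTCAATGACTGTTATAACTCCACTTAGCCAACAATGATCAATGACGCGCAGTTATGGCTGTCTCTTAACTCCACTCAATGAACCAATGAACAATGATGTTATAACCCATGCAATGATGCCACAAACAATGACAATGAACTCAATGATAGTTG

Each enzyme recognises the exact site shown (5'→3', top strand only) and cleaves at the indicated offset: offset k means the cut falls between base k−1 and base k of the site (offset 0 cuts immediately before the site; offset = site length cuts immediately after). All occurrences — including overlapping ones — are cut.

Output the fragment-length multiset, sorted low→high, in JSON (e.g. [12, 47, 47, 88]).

Per-enzyme occurrences:
  QalIX (AACTCCAC, off=0): starts [33, 84] → cuts [33, 84]
  IvoI (GTTAT, off=5): starts [28, 68, 115, 169] → cuts [4, 33, 73, 120]
  DwuV (CAATGA, off=2): starts [7, 20, 49, 56, 93, 101, 108, 128, 143, 149, 158] → cuts [9, 22, 51, 58, 95, 103, 110, 130, 145, 151, 160]

Pooled cuts: [4, 9, 22, 33, 51, 58, 73, 84, 95, 103, 110, 120, 130, 145, 151, 160]

Fragment lengths:
  4→9: 5 bp
  9→22: 13 bp
  22→33: 11 bp
  33→51: 18 bp
  51→58: 7 bp
  58→73: 15 bp
  73→84: 11 bp
  84→95: 11 bp
  95→103: 8 bp
  103→110: 7 bp
  110→120: 10 bp
  120→130: 10 bp
  130→145: 15 bp
  145→151: 6 bp
  151→160: 9 bp
  160→4 (wrap): 170-160+4 = 14 bp

[5,6,7,7,8,9,10,10,11,11,11,13,14,15,15,18]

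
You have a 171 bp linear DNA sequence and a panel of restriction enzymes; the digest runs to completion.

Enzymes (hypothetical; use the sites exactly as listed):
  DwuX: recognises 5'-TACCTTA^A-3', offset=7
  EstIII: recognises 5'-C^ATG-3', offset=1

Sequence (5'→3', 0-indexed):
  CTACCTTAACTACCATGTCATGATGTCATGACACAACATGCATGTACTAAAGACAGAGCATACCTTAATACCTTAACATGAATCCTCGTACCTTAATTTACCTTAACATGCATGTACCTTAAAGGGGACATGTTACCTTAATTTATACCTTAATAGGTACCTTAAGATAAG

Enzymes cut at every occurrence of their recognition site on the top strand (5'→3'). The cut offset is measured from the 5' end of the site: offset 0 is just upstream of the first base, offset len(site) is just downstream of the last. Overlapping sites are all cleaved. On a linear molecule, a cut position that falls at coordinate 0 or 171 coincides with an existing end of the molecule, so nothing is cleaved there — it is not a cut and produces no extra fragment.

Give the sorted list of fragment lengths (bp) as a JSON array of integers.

Scan for sites:
  DwuX TACCTTAA/7: at [1, 60, 68, 88, 98, 114, 133, 145, 157] ⇒ [8, 67, 75, 95, 105, 121, 140, 152, 164]
  EstIII CATG/1: at [13, 18, 26, 36, 40, 76, 106, 110, 128] ⇒ [14, 19, 27, 37, 41, 77, 107, 111, 129]

All cut coordinates (distinct, sorted): [8, 14, 19, 27, 37, 41, 67, 75, 77, 95, 105, 107, 111, 121, 129, 140, 152, 164]

Fragments:
  [0,8): 8 bp
  [8,14): 6 bp
  [14,19): 5 bp
  [19,27): 8 bp
  [27,37): 10 bp
  [37,41): 4 bp
  [41,67): 26 bp
  [67,75): 8 bp
  [75,77): 2 bp
  [77,95): 18 bp
  [95,105): 10 bp
  [105,107): 2 bp
  [107,111): 4 bp
  [111,121): 10 bp
  [121,129): 8 bp
  [129,140): 11 bp
  [140,152): 12 bp
  [152,164): 12 bp
  [164,171): 7 bp

[2,2,4,4,5,6,7,8,8,8,8,10,10,10,11,12,12,18,26]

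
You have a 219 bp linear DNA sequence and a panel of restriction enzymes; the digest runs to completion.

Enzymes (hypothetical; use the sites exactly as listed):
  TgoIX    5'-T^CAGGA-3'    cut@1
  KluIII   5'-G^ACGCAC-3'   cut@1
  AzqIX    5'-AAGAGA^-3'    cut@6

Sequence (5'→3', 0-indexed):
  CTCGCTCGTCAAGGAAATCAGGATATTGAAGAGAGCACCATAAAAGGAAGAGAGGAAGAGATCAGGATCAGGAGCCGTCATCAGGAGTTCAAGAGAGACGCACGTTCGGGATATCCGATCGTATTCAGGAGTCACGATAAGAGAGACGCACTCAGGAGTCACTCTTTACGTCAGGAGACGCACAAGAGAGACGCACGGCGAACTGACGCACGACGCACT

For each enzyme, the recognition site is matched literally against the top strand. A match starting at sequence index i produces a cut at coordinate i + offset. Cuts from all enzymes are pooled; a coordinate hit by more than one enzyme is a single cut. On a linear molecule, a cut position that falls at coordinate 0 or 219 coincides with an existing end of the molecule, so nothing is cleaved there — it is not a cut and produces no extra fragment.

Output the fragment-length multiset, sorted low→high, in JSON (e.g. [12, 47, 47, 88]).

[1,1,1,1,6,6,7,7,7,8,12,13,15,15,16,18,19,19,19,28]

Per-enzyme occurrences:
  TgoIX TCAGGA/1: at [17, 61, 67, 80, 124, 151, 170] ⇒ [18, 62, 68, 81, 125, 152, 171]
  KluIII GACGCAC/1: at [96, 144, 176, 189, 204, 211] ⇒ [97, 145, 177, 190, 205, 212]
  AzqIX AAGAGA/6: at [28, 47, 55, 90, 138, 183] ⇒ [34, 53, 61, 96, 144, 189]

Pooled cuts: [18, 34, 53, 61, 62, 68, 81, 96, 97, 125, 144, 145, 152, 171, 177, 189, 190, 205, 212]

Fragment lengths:
  [0,18): 18 bp
  [18,34): 16 bp
  [34,53): 19 bp
  [53,61): 8 bp
  [61,62): 1 bp
  [62,68): 6 bp
  [68,81): 13 bp
  [81,96): 15 bp
  [96,97): 1 bp
  [97,125): 28 bp
  [125,144): 19 bp
  [144,145): 1 bp
  [145,152): 7 bp
  [152,171): 19 bp
  [171,177): 6 bp
  [177,189): 12 bp
  [189,190): 1 bp
  [190,205): 15 bp
  [205,212): 7 bp
  [212,219): 7 bp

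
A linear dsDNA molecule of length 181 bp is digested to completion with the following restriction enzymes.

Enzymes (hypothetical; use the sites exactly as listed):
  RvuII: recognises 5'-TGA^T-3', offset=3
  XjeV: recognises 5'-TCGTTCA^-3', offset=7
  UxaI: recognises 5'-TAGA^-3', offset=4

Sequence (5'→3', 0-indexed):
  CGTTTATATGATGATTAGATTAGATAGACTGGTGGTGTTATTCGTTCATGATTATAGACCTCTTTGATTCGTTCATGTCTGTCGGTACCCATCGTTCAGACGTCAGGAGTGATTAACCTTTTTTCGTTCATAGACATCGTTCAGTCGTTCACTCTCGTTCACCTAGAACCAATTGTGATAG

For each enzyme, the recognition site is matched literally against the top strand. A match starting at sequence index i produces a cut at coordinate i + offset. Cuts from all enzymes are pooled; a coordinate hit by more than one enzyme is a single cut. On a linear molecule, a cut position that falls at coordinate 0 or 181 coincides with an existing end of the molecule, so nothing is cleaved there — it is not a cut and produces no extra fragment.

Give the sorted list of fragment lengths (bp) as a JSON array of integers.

[3,3,3,4,4,5,5,6,7,8,8,9,9,10,11,11,14,18,20,23]

Scan for sites:
  RvuII TGAT/3: at [8, 11, 48, 64, 109, 175] ⇒ [11, 14, 51, 67, 112, 178]
  XjeV TCGTTCA/7: at [41, 68, 91, 123, 136, 144, 154] ⇒ [48, 75, 98, 130, 143, 151, 161]
  UxaI TAGA/4: at [15, 20, 24, 54, 130, 163] ⇒ [19, 24, 28, 58, 134, 167]

All cut coordinates (distinct, sorted): [11, 14, 19, 24, 28, 48, 51, 58, 67, 75, 98, 112, 130, 134, 143, 151, 161, 167, 178]

Fragments:
  [0,11): 11 bp
  [11,14): 3 bp
  [14,19): 5 bp
  [19,24): 5 bp
  [24,28): 4 bp
  [28,48): 20 bp
  [48,51): 3 bp
  [51,58): 7 bp
  [58,67): 9 bp
  [67,75): 8 bp
  [75,98): 23 bp
  [98,112): 14 bp
  [112,130): 18 bp
  [130,134): 4 bp
  [134,143): 9 bp
  [143,151): 8 bp
  [151,161): 10 bp
  [161,167): 6 bp
  [167,178): 11 bp
  [178,181): 3 bp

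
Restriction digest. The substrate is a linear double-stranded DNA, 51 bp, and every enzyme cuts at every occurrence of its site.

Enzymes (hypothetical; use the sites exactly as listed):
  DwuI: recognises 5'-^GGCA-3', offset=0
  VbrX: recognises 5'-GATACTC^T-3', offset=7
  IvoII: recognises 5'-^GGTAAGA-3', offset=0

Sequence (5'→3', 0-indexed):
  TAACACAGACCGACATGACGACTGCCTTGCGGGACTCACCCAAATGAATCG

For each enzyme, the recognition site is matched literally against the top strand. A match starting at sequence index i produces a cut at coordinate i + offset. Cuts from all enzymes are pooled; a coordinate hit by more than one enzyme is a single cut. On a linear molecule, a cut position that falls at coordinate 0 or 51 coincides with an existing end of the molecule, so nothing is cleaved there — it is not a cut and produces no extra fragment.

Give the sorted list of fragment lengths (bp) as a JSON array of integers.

[51]

Scan for sites:
  DwuI (GGCA, off=0): no sites
  VbrX (GATACTCT, off=7): no sites
  IvoII (GGTAAGA, off=0): no sites

Pooled cuts: ∅

Fragments:
  no cuts → one linear fragment of 51 bp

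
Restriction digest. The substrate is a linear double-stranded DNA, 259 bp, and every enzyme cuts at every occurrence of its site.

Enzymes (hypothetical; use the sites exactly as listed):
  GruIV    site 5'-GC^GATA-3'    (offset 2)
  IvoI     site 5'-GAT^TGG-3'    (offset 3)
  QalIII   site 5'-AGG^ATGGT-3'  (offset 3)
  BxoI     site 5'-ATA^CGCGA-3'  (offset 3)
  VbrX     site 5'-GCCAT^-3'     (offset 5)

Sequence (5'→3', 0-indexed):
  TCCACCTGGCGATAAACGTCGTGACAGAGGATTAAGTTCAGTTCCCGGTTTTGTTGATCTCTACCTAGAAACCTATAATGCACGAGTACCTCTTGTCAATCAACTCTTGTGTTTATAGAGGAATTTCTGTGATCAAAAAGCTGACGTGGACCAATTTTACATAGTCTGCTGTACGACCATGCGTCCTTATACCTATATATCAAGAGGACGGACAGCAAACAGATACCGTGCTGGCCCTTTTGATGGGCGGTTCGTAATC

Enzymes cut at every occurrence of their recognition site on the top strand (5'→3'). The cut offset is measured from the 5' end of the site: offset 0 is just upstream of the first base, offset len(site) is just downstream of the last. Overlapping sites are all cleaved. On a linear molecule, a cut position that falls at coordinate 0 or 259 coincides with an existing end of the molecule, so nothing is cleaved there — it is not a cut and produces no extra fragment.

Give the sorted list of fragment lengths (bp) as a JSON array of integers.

Per-enzyme occurrences:
  GruIV GCGATA/2: at [8] ⇒ [10]
  IvoI (GATTGG, off=3): no sites
  QalIII (AGGATGGT, off=3): no sites
  BxoI (ATACGCGA, off=3): no sites
  VbrX (GCCAT, off=5): no sites

Pooled cuts: [10]

Fragment lengths:
  [0,10): 10 bp
  [10,259): 249 bp

[10,249]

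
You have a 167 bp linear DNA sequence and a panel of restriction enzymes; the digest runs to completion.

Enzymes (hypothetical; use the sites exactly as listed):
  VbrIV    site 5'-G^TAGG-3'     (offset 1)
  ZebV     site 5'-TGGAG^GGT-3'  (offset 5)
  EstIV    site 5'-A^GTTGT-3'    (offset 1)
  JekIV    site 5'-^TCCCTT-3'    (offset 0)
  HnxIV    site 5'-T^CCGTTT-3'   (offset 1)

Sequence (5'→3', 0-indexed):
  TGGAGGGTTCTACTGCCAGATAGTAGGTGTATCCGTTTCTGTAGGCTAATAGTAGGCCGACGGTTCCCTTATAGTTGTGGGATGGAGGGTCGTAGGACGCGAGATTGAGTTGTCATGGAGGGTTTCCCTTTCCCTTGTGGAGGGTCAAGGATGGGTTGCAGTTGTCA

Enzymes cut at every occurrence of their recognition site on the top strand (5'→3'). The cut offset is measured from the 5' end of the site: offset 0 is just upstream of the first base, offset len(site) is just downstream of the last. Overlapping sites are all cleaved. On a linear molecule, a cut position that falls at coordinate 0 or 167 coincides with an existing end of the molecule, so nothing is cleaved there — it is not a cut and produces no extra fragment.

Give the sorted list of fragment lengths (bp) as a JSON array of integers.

[4,5,5,6,7,9,9,9,11,12,12,12,14,16,18,18]

Site scan:
  VbrIV GTAGG/1: at [22, 40, 51, 91] ⇒ [23, 41, 52, 92]
  ZebV TGGAGGGT/5: at [0, 82, 115, 137] ⇒ [5, 87, 120, 142]
  EstIV AGTTGT/1: at [72, 107, 159] ⇒ [73, 108, 160]
  JekIV TCCCTT/0: at [64, 124, 130] ⇒ [64, 124, 130]
  HnxIV TCCGTTT/1: at [31] ⇒ [32]

All cut coordinates (distinct, sorted): [5, 23, 32, 41, 52, 64, 73, 87, 92, 108, 120, 124, 130, 142, 160]

Fragments:
  [0,5): 5 bp
  [5,23): 18 bp
  [23,32): 9 bp
  [32,41): 9 bp
  [41,52): 11 bp
  [52,64): 12 bp
  [64,73): 9 bp
  [73,87): 14 bp
  [87,92): 5 bp
  [92,108): 16 bp
  [108,120): 12 bp
  [120,124): 4 bp
  [124,130): 6 bp
  [130,142): 12 bp
  [142,160): 18 bp
  [160,167): 7 bp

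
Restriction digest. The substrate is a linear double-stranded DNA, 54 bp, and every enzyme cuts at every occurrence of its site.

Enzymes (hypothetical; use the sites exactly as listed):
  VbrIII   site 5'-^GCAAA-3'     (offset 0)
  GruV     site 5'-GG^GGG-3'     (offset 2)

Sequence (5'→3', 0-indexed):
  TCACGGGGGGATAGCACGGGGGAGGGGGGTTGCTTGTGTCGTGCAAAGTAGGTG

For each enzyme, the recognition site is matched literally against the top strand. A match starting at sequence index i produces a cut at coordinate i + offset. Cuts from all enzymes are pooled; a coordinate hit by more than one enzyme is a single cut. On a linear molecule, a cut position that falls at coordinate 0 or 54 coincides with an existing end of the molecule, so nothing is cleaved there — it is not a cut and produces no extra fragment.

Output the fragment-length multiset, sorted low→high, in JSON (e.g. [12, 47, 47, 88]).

Per-enzyme occurrences:
  VbrIII (GCAAA, off=0): starts [42] → cuts [42]
  GruV (GGGGG, off=2): starts [4, 5, 17, 23, 24] → cuts [6, 7, 19, 25, 26]

All cut coordinates (distinct, sorted): [6, 7, 19, 25, 26, 42]

Fragment lengths:
  [0,6): 6 bp
  [6,7): 1 bp
  [7,19): 12 bp
  [19,25): 6 bp
  [25,26): 1 bp
  [26,42): 16 bp
  [42,54): 12 bp

[1,1,6,6,12,12,16]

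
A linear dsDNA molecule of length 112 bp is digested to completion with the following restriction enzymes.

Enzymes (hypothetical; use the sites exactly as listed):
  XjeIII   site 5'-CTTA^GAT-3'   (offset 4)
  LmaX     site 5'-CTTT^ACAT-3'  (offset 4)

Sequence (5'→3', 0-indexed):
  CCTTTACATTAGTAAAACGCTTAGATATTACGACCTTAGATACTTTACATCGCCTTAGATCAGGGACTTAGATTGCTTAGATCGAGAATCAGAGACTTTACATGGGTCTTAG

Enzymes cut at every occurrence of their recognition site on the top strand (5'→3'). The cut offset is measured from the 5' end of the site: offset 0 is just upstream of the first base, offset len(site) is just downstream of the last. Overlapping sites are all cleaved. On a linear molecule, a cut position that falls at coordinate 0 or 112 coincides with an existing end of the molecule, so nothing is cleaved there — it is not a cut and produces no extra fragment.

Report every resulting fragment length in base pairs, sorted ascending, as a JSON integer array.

[5,8,9,11,13,13,15,18,20]

Per-enzyme occurrences:
  XjeIII (CTTAGAT, off=4): starts [19, 34, 53, 66, 75] → cuts [23, 38, 57, 70, 79]
  LmaX (CTTTACAT, off=4): starts [1, 42, 95] → cuts [5, 46, 99]

All cut coordinates (distinct, sorted): [5, 23, 38, 46, 57, 70, 79, 99]

Fragments:
  [0,5): 5 bp
  [5,23): 18 bp
  [23,38): 15 bp
  [38,46): 8 bp
  [46,57): 11 bp
  [57,70): 13 bp
  [70,79): 9 bp
  [79,99): 20 bp
  [99,112): 13 bp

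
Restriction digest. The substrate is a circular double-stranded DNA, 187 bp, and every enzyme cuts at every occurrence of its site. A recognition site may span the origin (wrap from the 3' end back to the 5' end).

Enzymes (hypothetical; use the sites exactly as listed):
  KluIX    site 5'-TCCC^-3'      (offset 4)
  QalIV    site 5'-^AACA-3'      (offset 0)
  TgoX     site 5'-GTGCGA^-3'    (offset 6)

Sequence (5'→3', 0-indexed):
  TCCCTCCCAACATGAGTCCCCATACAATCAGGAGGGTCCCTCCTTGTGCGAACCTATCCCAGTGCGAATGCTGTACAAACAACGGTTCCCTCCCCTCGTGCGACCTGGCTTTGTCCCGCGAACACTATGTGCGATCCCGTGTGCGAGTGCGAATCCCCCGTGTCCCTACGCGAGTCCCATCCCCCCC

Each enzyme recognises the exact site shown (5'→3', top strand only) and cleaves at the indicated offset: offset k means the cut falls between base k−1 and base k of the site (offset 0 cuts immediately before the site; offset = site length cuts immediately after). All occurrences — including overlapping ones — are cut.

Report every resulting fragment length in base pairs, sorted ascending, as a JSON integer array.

[3,4,4,4,5,5,6,7,8,8,9,9,9,10,11,12,12,13,14,14,20]

Scan for sites:
  KluIX (TCCC, off=4): starts [0, 4, 16, 36, 56, 86, 90, 113, 134, 153, 162, 174, 179] → cuts [4, 8, 20, 40, 60, 90, 94, 117, 138, 157, 166, 178, 183]
  QalIV (AACA, off=0): starts [8, 77, 120] → cuts [8, 77, 120]
  TgoX (GTGCGA, off=6): starts [45, 61, 97, 128, 140, 146] → cuts [51, 67, 103, 134, 146, 152]

All cut coordinates (distinct, sorted): [4, 8, 20, 40, 51, 60, 67, 77, 90, 94, 103, 117, 120, 134, 138, 146, 152, 157, 166, 178, 183]

Fragments:
  4→8: 4 bp
  8→20: 12 bp
  20→40: 20 bp
  40→51: 11 bp
  51→60: 9 bp
  60→67: 7 bp
  67→77: 10 bp
  77→90: 13 bp
  90→94: 4 bp
  94→103: 9 bp
  103→117: 14 bp
  117→120: 3 bp
  120→134: 14 bp
  134→138: 4 bp
  138→146: 8 bp
  146→152: 6 bp
  152→157: 5 bp
  157→166: 9 bp
  166→178: 12 bp
  178→183: 5 bp
  183→4 (wrap): 187-183+4 = 8 bp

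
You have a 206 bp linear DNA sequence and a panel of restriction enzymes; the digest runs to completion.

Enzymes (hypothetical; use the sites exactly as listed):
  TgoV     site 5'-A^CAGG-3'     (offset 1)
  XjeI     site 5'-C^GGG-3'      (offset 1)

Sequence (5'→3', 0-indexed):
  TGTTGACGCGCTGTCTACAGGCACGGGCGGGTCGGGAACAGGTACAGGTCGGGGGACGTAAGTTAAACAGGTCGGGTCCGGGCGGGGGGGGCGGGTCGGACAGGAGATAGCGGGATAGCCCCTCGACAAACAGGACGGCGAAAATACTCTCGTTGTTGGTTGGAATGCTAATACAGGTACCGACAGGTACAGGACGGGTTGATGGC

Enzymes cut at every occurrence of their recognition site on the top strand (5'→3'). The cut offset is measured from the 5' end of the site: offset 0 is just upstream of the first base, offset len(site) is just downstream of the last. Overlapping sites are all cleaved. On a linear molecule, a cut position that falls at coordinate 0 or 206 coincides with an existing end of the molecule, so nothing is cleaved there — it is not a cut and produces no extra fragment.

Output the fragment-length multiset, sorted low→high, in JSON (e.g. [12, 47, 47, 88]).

Site scan:
  TgoV ACAGG/1: at [16, 37, 43, 66, 99, 129, 172, 182, 188] ⇒ [17, 38, 44, 67, 100, 130, 173, 183, 189]
  XjeI CGGG/1: at [23, 27, 32, 49, 72, 78, 82, 91, 110, 194] ⇒ [24, 28, 33, 50, 73, 79, 83, 92, 111, 195]

Pooled cuts: [17, 24, 28, 33, 38, 44, 50, 67, 73, 79, 83, 92, 100, 111, 130, 173, 183, 189, 195]

Fragment lengths:
  [0,17): 17 bp
  [17,24): 7 bp
  [24,28): 4 bp
  [28,33): 5 bp
  [33,38): 5 bp
  [38,44): 6 bp
  [44,50): 6 bp
  [50,67): 17 bp
  [67,73): 6 bp
  [73,79): 6 bp
  [79,83): 4 bp
  [83,92): 9 bp
  [92,100): 8 bp
  [100,111): 11 bp
  [111,130): 19 bp
  [130,173): 43 bp
  [173,183): 10 bp
  [183,189): 6 bp
  [189,195): 6 bp
  [195,206): 11 bp

[4,4,5,5,6,6,6,6,6,6,7,8,9,10,11,11,17,17,19,43]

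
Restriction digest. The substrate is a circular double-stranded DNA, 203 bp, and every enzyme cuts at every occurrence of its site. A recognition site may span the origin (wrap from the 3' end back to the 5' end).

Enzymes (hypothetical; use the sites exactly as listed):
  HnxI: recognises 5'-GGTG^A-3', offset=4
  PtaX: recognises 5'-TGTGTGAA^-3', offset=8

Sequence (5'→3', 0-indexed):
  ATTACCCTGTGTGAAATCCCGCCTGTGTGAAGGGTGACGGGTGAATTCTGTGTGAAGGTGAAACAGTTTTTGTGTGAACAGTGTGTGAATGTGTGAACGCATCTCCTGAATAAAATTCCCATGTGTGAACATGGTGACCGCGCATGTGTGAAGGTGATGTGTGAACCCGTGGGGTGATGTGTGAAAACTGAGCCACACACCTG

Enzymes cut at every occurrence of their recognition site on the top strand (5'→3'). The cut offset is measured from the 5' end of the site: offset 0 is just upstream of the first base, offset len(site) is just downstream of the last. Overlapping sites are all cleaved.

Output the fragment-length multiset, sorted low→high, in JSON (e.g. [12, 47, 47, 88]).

[4,4,5,7,7,8,9,9,11,11,13,16,16,18,32,33]

Site scan:
  HnxI (GGTGA, off=4): starts [32, 39, 56, 132, 152, 172] → cuts [36, 43, 60, 136, 156, 176]
  PtaX (TGTGTGAA, off=8): starts [7, 23, 48, 70, 81, 89, 121, 144, 157, 177] → cuts [15, 31, 56, 78, 89, 97, 129, 152, 165, 185]

Pooled cuts: [15, 31, 36, 43, 56, 60, 78, 89, 97, 129, 136, 152, 156, 165, 176, 185]

Fragments:
  15→31: 16 bp
  31→36: 5 bp
  36→43: 7 bp
  43→56: 13 bp
  56→60: 4 bp
  60→78: 18 bp
  78→89: 11 bp
  89→97: 8 bp
  97→129: 32 bp
  129→136: 7 bp
  136→152: 16 bp
  152→156: 4 bp
  156→165: 9 bp
  165→176: 11 bp
  176→185: 9 bp
  185→15 (wrap): 203-185+15 = 33 bp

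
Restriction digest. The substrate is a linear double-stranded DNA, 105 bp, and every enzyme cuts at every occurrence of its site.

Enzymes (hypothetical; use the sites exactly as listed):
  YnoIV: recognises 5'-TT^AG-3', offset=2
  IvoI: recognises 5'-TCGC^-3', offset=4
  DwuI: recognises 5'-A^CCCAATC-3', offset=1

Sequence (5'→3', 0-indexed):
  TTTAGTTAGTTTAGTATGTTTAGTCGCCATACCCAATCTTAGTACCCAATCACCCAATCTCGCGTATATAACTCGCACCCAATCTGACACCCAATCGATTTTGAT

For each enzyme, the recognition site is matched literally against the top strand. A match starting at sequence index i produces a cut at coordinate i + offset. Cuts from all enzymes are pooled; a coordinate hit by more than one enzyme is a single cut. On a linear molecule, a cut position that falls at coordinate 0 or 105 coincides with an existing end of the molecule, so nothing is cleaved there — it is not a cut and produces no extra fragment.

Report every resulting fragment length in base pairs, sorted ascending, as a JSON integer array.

[1,3,4,4,4,5,6,8,9,9,11,12,13,16]

Scan for sites:
  YnoIV TTAG/2: at [1, 5, 10, 19, 38] ⇒ [3, 7, 12, 21, 40]
  IvoI TCGC/4: at [23, 59, 72] ⇒ [27, 63, 76]
  DwuI ACCCAATC/1: at [30, 43, 51, 76, 88] ⇒ [31, 44, 52, 77, 89]

Pooled cuts: [3, 7, 12, 21, 27, 31, 40, 44, 52, 63, 76, 77, 89]

Fragment lengths:
  [0,3): 3 bp
  [3,7): 4 bp
  [7,12): 5 bp
  [12,21): 9 bp
  [21,27): 6 bp
  [27,31): 4 bp
  [31,40): 9 bp
  [40,44): 4 bp
  [44,52): 8 bp
  [52,63): 11 bp
  [63,76): 13 bp
  [76,77): 1 bp
  [77,89): 12 bp
  [89,105): 16 bp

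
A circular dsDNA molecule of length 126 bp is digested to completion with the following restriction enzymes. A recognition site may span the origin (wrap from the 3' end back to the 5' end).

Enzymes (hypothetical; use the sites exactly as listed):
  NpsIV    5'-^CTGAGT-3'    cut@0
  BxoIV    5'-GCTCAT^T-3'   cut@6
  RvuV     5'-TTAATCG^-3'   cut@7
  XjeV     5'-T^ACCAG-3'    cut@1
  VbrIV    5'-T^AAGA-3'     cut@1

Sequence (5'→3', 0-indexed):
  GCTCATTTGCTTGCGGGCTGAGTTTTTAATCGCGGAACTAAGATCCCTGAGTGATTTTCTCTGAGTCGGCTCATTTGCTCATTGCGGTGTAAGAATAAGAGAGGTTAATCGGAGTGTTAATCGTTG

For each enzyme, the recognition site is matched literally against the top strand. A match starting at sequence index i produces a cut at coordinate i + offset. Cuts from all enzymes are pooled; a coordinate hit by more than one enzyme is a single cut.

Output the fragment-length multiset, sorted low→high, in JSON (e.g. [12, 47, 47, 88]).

Site scan:
  NpsIV (CTGAGT, off=0): starts [17, 46, 60] → cuts [17, 46, 60]
  BxoIV (GCTCATT, off=6): starts [0, 68, 76] → cuts [6, 74, 82]
  RvuV (TTAATCG, off=7): starts [25, 104, 116] → cuts [32, 111, 123]
  XjeV (TACCAG, off=1): no sites
  VbrIV (TAAGA, off=1): starts [38, 89, 95] → cuts [39, 90, 96]

All cut coordinates (distinct, sorted): [6, 17, 32, 39, 46, 60, 74, 82, 90, 96, 111, 123]

Fragments:
  6→17: 11 bp
  17→32: 15 bp
  32→39: 7 bp
  39→46: 7 bp
  46→60: 14 bp
  60→74: 14 bp
  74→82: 8 bp
  82→90: 8 bp
  90→96: 6 bp
  96→111: 15 bp
  111→123: 12 bp
  123→6 (wrap): 126-123+6 = 9 bp

[6,7,7,8,8,9,11,12,14,14,15,15]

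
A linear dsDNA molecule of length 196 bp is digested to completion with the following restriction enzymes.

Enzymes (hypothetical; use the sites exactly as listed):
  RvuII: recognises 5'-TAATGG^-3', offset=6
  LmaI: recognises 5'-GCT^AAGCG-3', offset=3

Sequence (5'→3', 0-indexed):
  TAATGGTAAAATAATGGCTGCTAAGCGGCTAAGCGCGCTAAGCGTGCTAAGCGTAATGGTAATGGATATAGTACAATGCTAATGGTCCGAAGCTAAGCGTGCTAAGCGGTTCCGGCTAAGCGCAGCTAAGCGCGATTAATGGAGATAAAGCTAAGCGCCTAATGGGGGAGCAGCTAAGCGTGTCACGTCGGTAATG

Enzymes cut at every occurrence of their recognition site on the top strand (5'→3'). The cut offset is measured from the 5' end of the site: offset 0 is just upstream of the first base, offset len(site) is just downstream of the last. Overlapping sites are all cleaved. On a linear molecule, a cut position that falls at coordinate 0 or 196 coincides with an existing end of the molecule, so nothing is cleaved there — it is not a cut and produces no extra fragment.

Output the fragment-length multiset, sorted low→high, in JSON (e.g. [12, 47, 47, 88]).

Scan for sites:
  RvuII TAATGG/6: at [0, 11, 53, 59, 79, 136, 159] ⇒ [6, 17, 59, 65, 85, 142, 165]
  LmaI GCTAAGCG/3: at [19, 27, 36, 45, 91, 100, 114, 124, 149, 172] ⇒ [22, 30, 39, 48, 94, 103, 117, 127, 152, 175]

All cut coordinates (distinct, sorted): [6, 17, 22, 30, 39, 48, 59, 65, 85, 94, 103, 117, 127, 142, 152, 165, 175]

Fragment lengths:
  [0,6): 6 bp
  [6,17): 11 bp
  [17,22): 5 bp
  [22,30): 8 bp
  [30,39): 9 bp
  [39,48): 9 bp
  [48,59): 11 bp
  [59,65): 6 bp
  [65,85): 20 bp
  [85,94): 9 bp
  [94,103): 9 bp
  [103,117): 14 bp
  [117,127): 10 bp
  [127,142): 15 bp
  [142,152): 10 bp
  [152,165): 13 bp
  [165,175): 10 bp
  [175,196): 21 bp

[5,6,6,8,9,9,9,9,10,10,10,11,11,13,14,15,20,21]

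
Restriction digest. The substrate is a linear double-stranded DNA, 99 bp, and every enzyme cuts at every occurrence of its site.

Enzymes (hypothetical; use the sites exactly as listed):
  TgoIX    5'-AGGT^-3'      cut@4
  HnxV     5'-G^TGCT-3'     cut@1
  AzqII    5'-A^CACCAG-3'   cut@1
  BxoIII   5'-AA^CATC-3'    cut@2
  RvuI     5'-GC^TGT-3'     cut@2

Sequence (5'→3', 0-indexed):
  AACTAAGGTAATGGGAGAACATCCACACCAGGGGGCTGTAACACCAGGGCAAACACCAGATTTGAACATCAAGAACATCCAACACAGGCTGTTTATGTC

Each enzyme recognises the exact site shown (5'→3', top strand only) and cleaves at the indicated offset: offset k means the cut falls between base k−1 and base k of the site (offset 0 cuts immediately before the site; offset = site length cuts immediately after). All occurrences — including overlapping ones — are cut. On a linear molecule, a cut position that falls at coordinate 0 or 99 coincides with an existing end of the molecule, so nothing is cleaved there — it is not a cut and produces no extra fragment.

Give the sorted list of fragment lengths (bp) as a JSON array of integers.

[5,6,9,9,10,10,11,12,13,14]

Scan for sites:
  TgoIX (AGGT, off=4): starts [5] → cuts [9]
  HnxV (GTGCT, off=1): no sites
  AzqII (ACACCAG, off=1): starts [24, 40, 52] → cuts [25, 41, 53]
  BxoIII (AACATC, off=2): starts [17, 64, 73] → cuts [19, 66, 75]
  RvuI (GCTGT, off=2): starts [34, 87] → cuts [36, 89]

All cut coordinates (distinct, sorted): [9, 19, 25, 36, 41, 53, 66, 75, 89]

Fragment lengths:
  [0,9): 9 bp
  [9,19): 10 bp
  [19,25): 6 bp
  [25,36): 11 bp
  [36,41): 5 bp
  [41,53): 12 bp
  [53,66): 13 bp
  [66,75): 9 bp
  [75,89): 14 bp
  [89,99): 10 bp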